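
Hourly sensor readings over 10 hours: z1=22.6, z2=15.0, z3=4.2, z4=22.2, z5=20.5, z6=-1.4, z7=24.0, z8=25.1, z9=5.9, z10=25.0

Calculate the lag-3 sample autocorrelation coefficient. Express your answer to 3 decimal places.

Mean z̄ = (22.6 + 15.0 + 4.2 + 22.2 + 20.5 − 1.4 + 24.0 + 25.1 + 5.9 + 25.0)/10 = 16.3100
Numerator Σ_{t=1}^{7}(z_t−z̄)(z_{t+3}−z̄) = 579.3387
Denominator Σ(z_t−z̄)² = 874.1090
r_3 = 579.3387 / 874.1090 = 0.663

0.663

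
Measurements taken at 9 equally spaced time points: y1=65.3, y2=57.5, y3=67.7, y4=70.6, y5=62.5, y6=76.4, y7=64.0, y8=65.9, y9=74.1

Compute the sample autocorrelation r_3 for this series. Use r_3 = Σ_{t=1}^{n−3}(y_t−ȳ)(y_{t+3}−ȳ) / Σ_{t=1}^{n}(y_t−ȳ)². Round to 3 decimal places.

0.374

Mean ȳ = (65.3 + 57.5 + 67.7 + 70.6 + 62.5 + 76.4 + 64.0 + 65.9 + 74.1)/9 = 67.1111
Σ(y_t−ȳ)(y_{t+3}−ȳ) = (-6.3188) + (44.3179) + (5.4701) + (-10.8543) + (5.5846) + (64.9190) = 103.1185
Denominator Σ(y_t−ȳ)² = 275.7089
r_3 = 103.1185 / 275.7089 = 0.374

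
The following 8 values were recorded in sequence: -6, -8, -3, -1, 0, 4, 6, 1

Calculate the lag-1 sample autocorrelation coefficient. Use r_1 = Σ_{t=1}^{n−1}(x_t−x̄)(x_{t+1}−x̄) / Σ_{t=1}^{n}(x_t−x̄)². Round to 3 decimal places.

Mean x̄ = (-6 − 8 − 3 − 1 + 0 + 4 + 6 + 1)/8 = -0.8750
Deviations from mean: -5.1250, -7.1250, -2.1250, -0.1250, 0.8750, 4.8750, 6.8750, 1.8750
Numerator Σ_{t=1}^{7}(x_t−x̄)(x_{t+1}−x̄) = 102.4844
Denominator Σ(x_t−x̄)² = 156.8750
r_1 = 102.4844 / 156.8750 = 0.653

0.653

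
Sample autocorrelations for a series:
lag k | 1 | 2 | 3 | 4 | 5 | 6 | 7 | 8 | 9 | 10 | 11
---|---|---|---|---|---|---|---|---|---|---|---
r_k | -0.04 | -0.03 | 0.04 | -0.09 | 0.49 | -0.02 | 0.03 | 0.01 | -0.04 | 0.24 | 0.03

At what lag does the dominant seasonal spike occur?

5

The largest autocorrelation is r_5 = 0.49, with a weaker echo at lag 10 (0.24); the remaining lags stay at or below 0.04.
The dominant spike at lag 5 indicates a seasonal period of 5.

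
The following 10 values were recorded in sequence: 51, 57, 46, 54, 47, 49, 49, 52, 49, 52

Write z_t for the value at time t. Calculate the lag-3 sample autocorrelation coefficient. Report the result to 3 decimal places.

Mean z̄ = (51 + 57 + 46 + 54 + 47 + 49 + 49 + 52 + 49 + 52)/10 = 50.6000
Σ(z_t−z̄)(z_{t+3}−z̄) = (1.3600) + (-23.0400) + (7.3600) + (-5.4400) + (-5.0400) + (2.5600) + (-2.2400) = -24.4800
Denominator Σ(z_t−z̄)² = 98.4000
r_3 = -24.4800 / 98.4000 = -0.249

-0.249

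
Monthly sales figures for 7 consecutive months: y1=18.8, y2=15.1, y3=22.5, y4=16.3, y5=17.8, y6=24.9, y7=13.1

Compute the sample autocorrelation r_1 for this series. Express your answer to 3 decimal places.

Mean ȳ = (18.8 + 15.1 + 22.5 + 16.3 + 17.8 + 24.9 + 13.1)/7 = 18.3571
Deviations from mean: 0.4429, -3.2571, 4.1429, -2.0571, -0.5571, 6.5429, -5.2571
Numerator Σ_{t=1}^{6}(y_t−ȳ)(y_{t+1}−ȳ) = -60.3547
Denominator Σ(y_t−ȳ)² = 102.9571
r_1 = -60.3547 / 102.9571 = -0.586

-0.586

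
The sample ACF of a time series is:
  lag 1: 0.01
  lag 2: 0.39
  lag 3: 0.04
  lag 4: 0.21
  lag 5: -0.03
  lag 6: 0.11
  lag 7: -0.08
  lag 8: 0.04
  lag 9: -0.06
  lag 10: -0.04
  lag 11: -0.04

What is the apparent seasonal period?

2

The largest autocorrelation is r_2 = 0.39, with a weaker echo at lag 4 (0.21); the remaining lags stay at or below 0.11.
The dominant spike at lag 2 indicates a seasonal period of 2.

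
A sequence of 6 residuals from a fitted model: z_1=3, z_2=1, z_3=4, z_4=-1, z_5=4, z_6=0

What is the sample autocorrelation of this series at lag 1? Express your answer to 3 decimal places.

-0.833

Mean z̄ = (3 + 1 + 4 − 1 + 4 + 0)/6 = 1.8333
Deviations from mean: 1.1667, -0.8333, 2.1667, -2.8333, 2.1667, -1.8333
Σ(z_t−z̄)(z_{t+1}−z̄) = (-0.9722) + (-1.8056) + (-6.1389) + (-6.1389) + (-3.9722) = -19.0278
Denominator Σ(z_t−z̄)² = 22.8333
r_1 = -19.0278 / 22.8333 = -0.833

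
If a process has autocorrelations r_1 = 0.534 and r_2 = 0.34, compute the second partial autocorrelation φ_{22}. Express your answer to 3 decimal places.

0.077

φ_{22} = (r_2 − r_1²) / (1 − r_1²)
r_1² = (0.534)² = 0.285156
Numerator = 0.34 − 0.2852 = 0.0548; denominator = 1 − 0.2852 = 0.7148
φ_{22} = 0.0548 / 0.7148 = 0.077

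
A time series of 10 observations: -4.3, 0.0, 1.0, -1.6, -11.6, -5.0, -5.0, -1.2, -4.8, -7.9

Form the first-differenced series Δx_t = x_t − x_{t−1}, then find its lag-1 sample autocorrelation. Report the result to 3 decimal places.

-0.209

First differences Δx: 4.3, 1.0, -2.6, -10.0, 6.6, 0.0, 3.8, -3.6, -3.1
Mean of differences = -0.4000
Numerator Σ(Δx_t−Δx̄)(Δx_{t+1}−Δx̄) = -42.9000
Denominator Σ(Δx_t−Δx̄)² = 205.3800
r_1(Δx) = -42.9000 / 205.3800 = -0.209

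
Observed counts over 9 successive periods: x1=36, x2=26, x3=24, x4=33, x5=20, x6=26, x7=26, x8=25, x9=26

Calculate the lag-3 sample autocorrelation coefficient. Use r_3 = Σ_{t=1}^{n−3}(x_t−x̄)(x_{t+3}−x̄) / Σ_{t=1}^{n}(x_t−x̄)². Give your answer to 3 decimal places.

0.398

Mean x̄ = (36 + 26 + 24 + 33 + 20 + 26 + 26 + 25 + 26)/9 = 26.8889
Σ(x_t−x̄)(x_{t+3}−x̄) = (55.6790) + (6.1235) + (2.5679) + (-5.4321) + (13.0123) + (0.7901) = 72.7407
Denominator Σ(x_t−x̄)² = 182.8889
r_3 = 72.7407 / 182.8889 = 0.398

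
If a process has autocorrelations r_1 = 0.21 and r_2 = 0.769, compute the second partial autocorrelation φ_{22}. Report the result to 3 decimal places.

φ_{22} = (r_2 − r_1²) / (1 − r_1²)
r_1² = (0.21)² = 0.0441
Numerator = 0.769 − 0.0441 = 0.7249; denominator = 1 − 0.0441 = 0.9559
φ_{22} = 0.7249 / 0.9559 = 0.758

0.758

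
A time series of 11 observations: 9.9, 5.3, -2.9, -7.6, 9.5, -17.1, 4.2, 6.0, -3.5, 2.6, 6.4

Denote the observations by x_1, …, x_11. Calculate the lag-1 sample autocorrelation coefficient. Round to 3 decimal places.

Mean x̄ = (9.9 + 5.3 − 2.9 − 7.6 + 9.5 − 17.1 + 4.2 + 6.0 − 3.5 + 2.6 + 6.4)/11 = 1.1636
Numerator Σ_{t=1}^{10}(x_t−x̄)(x_{t+1}−x̄) = -232.8713
Denominator Σ(x_t−x̄)² = 673.6455
r_1 = -232.8713 / 673.6455 = -0.346

-0.346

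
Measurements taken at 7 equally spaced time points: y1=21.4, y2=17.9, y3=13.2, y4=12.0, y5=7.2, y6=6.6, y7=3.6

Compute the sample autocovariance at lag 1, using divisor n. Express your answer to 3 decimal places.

Mean ȳ = (21.4 + 17.9 + 13.2 + 12.0 + 7.2 + 6.6 + 3.6)/7 = 11.7000
Σ_{t=1}^{6}(y_t−ȳ)(y_{t+1}−ȳ) = 132.8000
γ_1 = 132.8000 / 7 = 18.971

18.971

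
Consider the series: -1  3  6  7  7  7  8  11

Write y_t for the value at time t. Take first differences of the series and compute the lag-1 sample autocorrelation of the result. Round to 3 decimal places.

First differences Δy: 4, 3, 1, 0, 0, 1, 3
Mean of differences = 1.7143
Numerator Σ(Δy_t−Δȳ)(Δy_{t+1}−Δȳ) = 6.4898
Denominator Σ(Δy_t−Δȳ)² = 15.4286
r_1(Δy) = 6.4898 / 15.4286 = 0.421

0.421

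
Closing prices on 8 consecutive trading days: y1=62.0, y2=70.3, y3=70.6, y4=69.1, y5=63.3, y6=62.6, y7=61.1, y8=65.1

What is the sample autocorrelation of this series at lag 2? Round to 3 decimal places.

Mean ȳ = (62.0 + 70.3 + 70.6 + 69.1 + 63.3 + 62.6 + 61.1 + 65.1)/8 = 65.5125
Deviations from mean: -3.5125, 4.7875, 5.0875, 3.5875, -2.2125, -2.9125, -4.4125, -0.4125
Σ(y_t−ȳ)(y_{t+2}−ȳ) = (-17.8698) + (17.1752) + (-11.2561) + (-10.4486) + (9.7627) + (1.2014) = -11.4353
Denominator Σ(y_t−ȳ)² = 107.0288
r_2 = -11.4353 / 107.0288 = -0.107

-0.107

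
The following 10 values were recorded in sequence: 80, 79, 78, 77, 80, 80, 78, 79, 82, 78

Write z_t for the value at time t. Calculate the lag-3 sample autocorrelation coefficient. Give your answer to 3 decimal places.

Mean z̄ = (80 + 79 + 78 + 77 + 80 + 80 + 78 + 79 + 82 + 78)/10 = 79.1000
Numerator Σ_{t=1}^{7}(z_t−z̄)(z_{t+3}−z̄) = 3.0700
Denominator Σ(z_t−z̄)² = 18.9000
r_3 = 3.0700 / 18.9000 = 0.162

0.162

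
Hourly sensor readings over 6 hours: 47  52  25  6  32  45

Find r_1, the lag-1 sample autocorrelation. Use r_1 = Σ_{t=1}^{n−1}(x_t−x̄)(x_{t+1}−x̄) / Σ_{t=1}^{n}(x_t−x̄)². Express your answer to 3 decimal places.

0.249

Mean x̄ = (47 + 52 + 25 + 6 + 32 + 45)/6 = 34.5000
Σ(x_t−x̄)(x_{t+1}−x̄) = (218.7500) + (-166.2500) + (270.7500) + (71.2500) + (-26.2500) = 368.2500
Denominator Σ(x_t−x̄)² = 1481.5000
r_1 = 368.2500 / 1481.5000 = 0.249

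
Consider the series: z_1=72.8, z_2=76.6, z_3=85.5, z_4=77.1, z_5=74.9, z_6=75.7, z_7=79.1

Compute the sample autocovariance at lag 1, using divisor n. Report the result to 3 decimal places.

Mean z̄ = (72.8 + 76.6 + 85.5 + 77.1 + 74.9 + 75.7 + 79.1)/7 = 77.3857
Σ_{t=1}^{6}(z_t−z̄)(z_{t+1}−z̄) = -3.0802
γ_1 = -3.0802 / 7 = -0.440

-0.440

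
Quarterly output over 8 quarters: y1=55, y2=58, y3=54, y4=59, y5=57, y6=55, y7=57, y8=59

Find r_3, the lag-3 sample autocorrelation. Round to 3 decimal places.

Mean ȳ = (55 + 58 + 54 + 59 + 57 + 55 + 57 + 59)/8 = 56.7500
Deviations from mean: -1.7500, 1.2500, -2.7500, 2.2500, 0.2500, -1.7500, 0.2500, 2.2500
Σ(y_t−ȳ)(y_{t+3}−ȳ) = (-3.9375) + (0.3125) + (4.8125) + (0.5625) + (0.5625) = 2.3125
Denominator Σ(y_t−ȳ)² = 25.5000
r_3 = 2.3125 / 25.5000 = 0.091

0.091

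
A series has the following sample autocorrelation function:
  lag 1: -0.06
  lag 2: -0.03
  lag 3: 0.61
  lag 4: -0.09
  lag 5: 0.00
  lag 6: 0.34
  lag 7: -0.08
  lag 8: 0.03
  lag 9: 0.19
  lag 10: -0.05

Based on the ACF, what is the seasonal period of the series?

The largest autocorrelation is r_3 = 0.61, with weaker echoes at lags 6 (0.34) and 9 (0.19); the remaining lags stay at or below 0.03.
The dominant spike at lag 3 indicates a seasonal period of 3.

3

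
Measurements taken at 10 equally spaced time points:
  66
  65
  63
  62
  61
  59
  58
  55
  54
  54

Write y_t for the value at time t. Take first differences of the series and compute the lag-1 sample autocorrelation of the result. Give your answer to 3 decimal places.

First differences Δy: -1, -2, -1, -1, -2, -1, -3, -1, 0
Mean of differences = -1.3333
Numerator Σ(Δy_t−Δȳ)(Δy_{t+1}−Δȳ) = -1.4444
Denominator Σ(Δy_t−Δȳ)² = 6.0000
r_1(Δy) = -1.4444 / 6.0000 = -0.241

-0.241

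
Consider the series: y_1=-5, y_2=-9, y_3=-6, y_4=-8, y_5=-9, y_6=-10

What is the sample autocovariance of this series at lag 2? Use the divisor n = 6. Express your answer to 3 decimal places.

0.602

Mean ȳ = (-5 − 9 − 6 − 8 − 9 − 10)/6 = -7.8333
Σ_{t=1}^{4}(y_t−ȳ)(y_{t+2}−ȳ) = 3.6111
γ_2 = 3.6111 / 6 = 0.602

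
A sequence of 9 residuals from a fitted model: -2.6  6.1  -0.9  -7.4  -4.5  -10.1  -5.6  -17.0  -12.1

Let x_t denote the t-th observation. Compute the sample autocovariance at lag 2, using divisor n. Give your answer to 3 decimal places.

6.341

Mean x̄ = (-2.6 + 6.1 − 0.9 − 7.4 − 4.5 − 10.1 − 5.6 − 17.0 − 12.1)/9 = -6.0111
Σ_{t=1}^{7}(x_t−x̄)(x_{t+2}−x̄) = 57.0664
γ_2 = 57.0664 / 9 = 6.341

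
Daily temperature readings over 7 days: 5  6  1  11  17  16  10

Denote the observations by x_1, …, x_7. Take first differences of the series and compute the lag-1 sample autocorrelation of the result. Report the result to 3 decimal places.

-0.021

First differences Δx: 1, -5, 10, 6, -1, -6
Mean of differences = 0.8333
Numerator Σ(Δx_t−Δx̄)(Δx_{t+1}−Δx̄) = -4.0278
Denominator Σ(Δx_t−Δx̄)² = 194.8333
r_1(Δx) = -4.0278 / 194.8333 = -0.021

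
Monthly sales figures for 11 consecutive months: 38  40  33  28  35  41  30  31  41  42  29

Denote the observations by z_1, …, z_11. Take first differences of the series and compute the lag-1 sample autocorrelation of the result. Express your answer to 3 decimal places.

First differences Δz: 2, -7, -5, 7, 6, -11, 1, 10, 1, -13
Mean of differences = -0.9000
Numerator Σ(Δz_t−Δz̄)(Δz_{t+1}−Δz̄) = -41.0100
Denominator Σ(Δz_t−Δz̄)² = 546.9000
r_1(Δz) = -41.0100 / 546.9000 = -0.075

-0.075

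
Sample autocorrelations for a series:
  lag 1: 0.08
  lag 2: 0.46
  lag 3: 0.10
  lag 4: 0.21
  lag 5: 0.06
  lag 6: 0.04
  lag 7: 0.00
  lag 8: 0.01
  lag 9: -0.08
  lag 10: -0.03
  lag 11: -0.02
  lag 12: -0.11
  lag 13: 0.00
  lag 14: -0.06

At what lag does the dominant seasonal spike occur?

2

The largest autocorrelation is r_2 = 0.46, with a weaker echo at lag 4 (0.21); the remaining lags stay at or below 0.10.
The dominant spike at lag 2 indicates a seasonal period of 2.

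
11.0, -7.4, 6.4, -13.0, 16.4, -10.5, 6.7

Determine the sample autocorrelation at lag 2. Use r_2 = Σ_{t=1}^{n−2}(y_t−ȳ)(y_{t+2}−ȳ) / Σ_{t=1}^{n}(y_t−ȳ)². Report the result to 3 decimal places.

Mean ȳ = (11.0 − 7.4 + 6.4 − 13.0 + 16.4 − 10.5 + 6.7)/7 = 1.3714
Deviations from mean: 9.6286, -8.7714, 5.0286, -14.3714, 15.0286, -11.8714, 5.3286
Numerator Σ_{t=1}^{5}(y_t−ȳ)(y_{t+2}−ȳ) = 500.7384
Denominator Σ(y_t−ȳ)² = 796.6543
r_2 = 500.7384 / 796.6543 = 0.629

0.629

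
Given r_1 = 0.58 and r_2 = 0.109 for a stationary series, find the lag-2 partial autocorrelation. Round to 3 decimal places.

φ_{22} = (r_2 − r_1²) / (1 − r_1²)
r_1² = (0.58)² = 0.3364
Numerator = 0.109 − 0.3364 = -0.2274; denominator = 1 − 0.3364 = 0.6636
φ_{22} = -0.2274 / 0.6636 = -0.343

-0.343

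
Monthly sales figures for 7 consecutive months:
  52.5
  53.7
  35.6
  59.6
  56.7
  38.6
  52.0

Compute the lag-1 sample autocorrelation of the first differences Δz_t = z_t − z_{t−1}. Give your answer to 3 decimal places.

First differences Δz: 1.2, -18.1, 24.0, -2.9, -18.1, 13.4
Mean of differences = -0.0833
Numerator Σ(Δz_t−Δz̄)(Δz_{t+1}−Δz̄) = -717.0353
Denominator Σ(Δz_t−Δz̄)² = 1420.5883
r_1(Δz) = -717.0353 / 1420.5883 = -0.505

-0.505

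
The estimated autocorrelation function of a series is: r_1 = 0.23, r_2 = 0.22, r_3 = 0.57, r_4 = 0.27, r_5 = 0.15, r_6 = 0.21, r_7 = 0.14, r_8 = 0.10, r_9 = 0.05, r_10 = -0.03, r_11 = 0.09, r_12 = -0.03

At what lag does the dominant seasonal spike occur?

The largest autocorrelation is r_3 = 0.57; the remaining lags stay at or below 0.27.
The dominant spike at lag 3 indicates a seasonal period of 3.

3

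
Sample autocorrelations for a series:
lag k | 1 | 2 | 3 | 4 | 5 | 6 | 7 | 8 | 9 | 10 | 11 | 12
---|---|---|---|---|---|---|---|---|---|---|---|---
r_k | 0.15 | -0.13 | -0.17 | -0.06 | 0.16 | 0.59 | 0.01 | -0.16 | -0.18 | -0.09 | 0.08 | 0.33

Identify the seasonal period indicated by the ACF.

The largest autocorrelation is r_6 = 0.59, with a weaker echo at lag 12 (0.33); the remaining lags stay at or below 0.16.
The dominant spike at lag 6 indicates a seasonal period of 6.

6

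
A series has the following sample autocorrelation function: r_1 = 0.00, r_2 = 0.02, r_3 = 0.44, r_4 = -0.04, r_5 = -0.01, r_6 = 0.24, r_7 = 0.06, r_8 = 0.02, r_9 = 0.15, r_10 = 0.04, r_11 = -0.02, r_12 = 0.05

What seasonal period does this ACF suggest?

The largest autocorrelation is r_3 = 0.44, with weaker echoes at lags 6 (0.24) and 9 (0.15); the remaining lags stay at or below 0.06.
The dominant spike at lag 3 indicates a seasonal period of 3.

3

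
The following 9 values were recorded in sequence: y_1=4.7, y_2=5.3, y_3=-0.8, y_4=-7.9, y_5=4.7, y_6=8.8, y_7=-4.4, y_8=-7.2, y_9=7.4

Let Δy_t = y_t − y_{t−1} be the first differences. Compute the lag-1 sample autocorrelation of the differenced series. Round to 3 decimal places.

First differences Δy: 0.6, -6.1, -7.1, 12.6, 4.1, -13.2, -2.8, 14.6
Mean of differences = 0.3375
Numerator Σ(Δy_t−Δȳ)(Δy_{t+1}−Δȳ) = -52.0852
Denominator Σ(Δy_t−Δȳ)² = 657.8788
r_1(Δy) = -52.0852 / 657.8788 = -0.079

-0.079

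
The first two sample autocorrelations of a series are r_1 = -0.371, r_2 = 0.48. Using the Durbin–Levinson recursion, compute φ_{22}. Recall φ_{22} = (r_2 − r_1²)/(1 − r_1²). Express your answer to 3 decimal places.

0.397

φ_{22} = (r_2 − r_1²) / (1 − r_1²)
r_1² = (-0.371)² = 0.137641
Numerator = 0.48 − 0.1376 = 0.3424; denominator = 1 − 0.1376 = 0.8624
φ_{22} = 0.3424 / 0.8624 = 0.397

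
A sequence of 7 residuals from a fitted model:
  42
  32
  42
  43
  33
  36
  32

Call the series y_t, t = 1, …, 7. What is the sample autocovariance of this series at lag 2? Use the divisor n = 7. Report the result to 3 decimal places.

Mean ȳ = (42 + 32 + 42 + 43 + 33 + 36 + 32)/7 = 37.1429
Σ_{t=1}^{5}(y_t−ȳ)(y_{t+2}−ȳ) = -12.0408
γ_2 = -12.0408 / 7 = -1.720

-1.720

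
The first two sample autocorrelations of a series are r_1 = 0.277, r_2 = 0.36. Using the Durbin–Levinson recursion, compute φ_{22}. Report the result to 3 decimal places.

φ_{22} = (r_2 − r_1²) / (1 − r_1²)
r_1² = (0.277)² = 0.076729
Numerator = 0.36 − 0.0767 = 0.2833; denominator = 1 − 0.0767 = 0.9233
φ_{22} = 0.2833 / 0.9233 = 0.307

0.307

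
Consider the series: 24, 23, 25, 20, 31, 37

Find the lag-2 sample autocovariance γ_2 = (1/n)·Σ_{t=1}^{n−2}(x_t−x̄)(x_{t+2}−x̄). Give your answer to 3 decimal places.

Mean x̄ = (24 + 23 + 25 + 20 + 31 + 37)/6 = 26.6667
Σ_{t=1}^{4}(x_t−x̄)(x_{t+2}−x̄) = -47.2222
γ_2 = -47.2222 / 6 = -7.870

-7.870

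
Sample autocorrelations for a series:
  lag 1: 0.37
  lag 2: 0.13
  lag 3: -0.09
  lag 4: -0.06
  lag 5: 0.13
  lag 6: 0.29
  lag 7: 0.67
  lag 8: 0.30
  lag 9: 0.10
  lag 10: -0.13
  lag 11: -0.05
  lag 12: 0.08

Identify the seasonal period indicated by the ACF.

7

The largest autocorrelation is r_7 = 0.67; the remaining lags stay at or below 0.37. The elevated value at lag 1 (0.37), dropping to 0.13 at lag 2, reflects decaying short-term dependence rather than seasonality.
The dominant spike at lag 7 indicates a seasonal period of 7.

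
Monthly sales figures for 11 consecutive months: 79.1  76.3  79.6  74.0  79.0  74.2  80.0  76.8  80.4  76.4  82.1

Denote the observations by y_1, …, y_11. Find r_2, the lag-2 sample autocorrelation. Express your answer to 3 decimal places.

0.706

Mean ȳ = (79.1 + 76.3 + 79.6 + 74.0 + 79.0 + 74.2 + 80.0 + 76.8 + 80.4 + 76.4 + 82.1)/11 = 77.9909
Numerator Σ_{t=1}^{9}(y_t−ȳ)(y_{t+2}−ȳ) = 48.4617
Denominator Σ(y_t−ȳ)² = 68.6691
r_2 = 48.4617 / 68.6691 = 0.706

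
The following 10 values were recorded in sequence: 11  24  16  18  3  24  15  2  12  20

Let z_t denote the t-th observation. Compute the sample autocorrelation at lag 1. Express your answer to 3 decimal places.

-0.277

Mean z̄ = (11 + 24 + 16 + 18 + 3 + 24 + 15 + 2 + 12 + 20)/10 = 14.5000
Numerator Σ_{t=1}^{9}(z_t−z̄)(z_{t+1}−z̄) = -147.2500
Denominator Σ(z_t−z̄)² = 532.5000
r_1 = -147.2500 / 532.5000 = -0.277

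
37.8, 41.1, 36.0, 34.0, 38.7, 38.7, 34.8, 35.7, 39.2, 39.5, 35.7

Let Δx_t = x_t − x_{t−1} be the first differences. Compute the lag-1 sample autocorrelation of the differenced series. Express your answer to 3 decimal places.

First differences Δx: 3.3, -5.1, -2.0, 4.7, 0.0, -3.9, 0.9, 3.5, 0.3, -3.8
Mean of differences = -0.2100
Numerator Σ(Δx_t−Δx̄)(Δx_{t+1}−Δx̄) = -16.8601
Denominator Σ(Δx_t−Δx̄)² = 105.3490
r_1(Δx) = -16.8601 / 105.3490 = -0.160

-0.160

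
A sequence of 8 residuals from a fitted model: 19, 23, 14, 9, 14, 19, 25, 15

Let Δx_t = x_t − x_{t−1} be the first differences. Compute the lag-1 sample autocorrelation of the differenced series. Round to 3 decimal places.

-0.066

First differences Δx: 4, -9, -5, 5, 5, 6, -10
Mean of differences = -0.5714
Numerator Σ(Δx_t−Δx̄)(Δx_{t+1}−Δx̄) = -20.1837
Denominator Σ(Δx_t−Δx̄)² = 305.7143
r_1(Δx) = -20.1837 / 305.7143 = -0.066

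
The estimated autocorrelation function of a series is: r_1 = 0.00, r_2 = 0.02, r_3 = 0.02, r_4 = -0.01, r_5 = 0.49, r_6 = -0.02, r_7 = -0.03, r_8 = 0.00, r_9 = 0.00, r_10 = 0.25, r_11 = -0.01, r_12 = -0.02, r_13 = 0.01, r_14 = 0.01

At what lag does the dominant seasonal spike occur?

The largest autocorrelation is r_5 = 0.49, with a weaker echo at lag 10 (0.25); the remaining lags stay at or below 0.02.
The dominant spike at lag 5 indicates a seasonal period of 5.

5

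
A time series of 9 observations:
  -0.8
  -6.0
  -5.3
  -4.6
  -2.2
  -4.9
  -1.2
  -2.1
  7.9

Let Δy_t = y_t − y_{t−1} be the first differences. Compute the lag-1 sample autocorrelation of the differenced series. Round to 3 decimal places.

-0.244

First differences Δy: -5.2, 0.7, 0.7, 2.4, -2.7, 3.7, -0.9, 10.0
Mean of differences = 1.0875
Numerator Σ(Δy_t−Δȳ)(Δy_{t+1}−Δȳ) = -35.6939
Denominator Σ(Δy_t−Δȳ)² = 146.1088
r_1(Δy) = -35.6939 / 146.1088 = -0.244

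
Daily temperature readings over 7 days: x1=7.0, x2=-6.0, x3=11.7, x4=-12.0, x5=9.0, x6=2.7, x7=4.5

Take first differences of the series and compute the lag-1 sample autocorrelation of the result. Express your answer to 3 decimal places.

-0.843

First differences Δx: -13.0, 17.7, -23.7, 21.0, -6.3, 1.8
Mean of differences = -0.4167
Numerator Σ(Δx_t−Δx̄)(Δx_{t+1}−Δx̄) = -1287.4786
Denominator Σ(Δx_t−Δx̄)² = 1526.8683
r_1(Δx) = -1287.4786 / 1526.8683 = -0.843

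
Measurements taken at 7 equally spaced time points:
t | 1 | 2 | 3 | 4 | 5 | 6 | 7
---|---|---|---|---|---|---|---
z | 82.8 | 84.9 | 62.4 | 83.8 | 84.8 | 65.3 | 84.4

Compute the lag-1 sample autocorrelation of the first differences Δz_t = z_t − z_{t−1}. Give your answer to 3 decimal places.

-0.522

First differences Δz: 2.1, -22.5, 21.4, 1.0, -19.5, 19.1
Mean of differences = 0.2667
Numerator Σ(Δz_t−Δz̄)(Δz_{t+1}−Δz̄) = -894.1444
Denominator Σ(Δz_t−Δz̄)² = 1714.2533
r_1(Δz) = -894.1444 / 1714.2533 = -0.522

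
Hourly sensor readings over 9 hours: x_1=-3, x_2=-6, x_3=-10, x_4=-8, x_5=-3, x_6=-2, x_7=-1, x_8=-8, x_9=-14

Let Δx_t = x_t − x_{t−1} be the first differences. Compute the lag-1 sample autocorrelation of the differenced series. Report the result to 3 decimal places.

0.400

First differences Δx: -3, -4, 2, 5, 1, 1, -7, -6
Mean of differences = -1.3750
Numerator Σ(Δx_t−Δx̄)(Δx_{t+1}−Δx̄) = 50.3594
Denominator Σ(Δx_t−Δx̄)² = 125.8750
r_1(Δx) = 50.3594 / 125.8750 = 0.400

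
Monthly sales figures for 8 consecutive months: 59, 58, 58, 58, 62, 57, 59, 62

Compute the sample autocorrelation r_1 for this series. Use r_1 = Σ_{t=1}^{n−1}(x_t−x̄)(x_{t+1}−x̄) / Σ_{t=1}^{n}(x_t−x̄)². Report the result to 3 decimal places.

Mean x̄ = (59 + 58 + 58 + 58 + 62 + 57 + 59 + 62)/8 = 59.1250
Σ(x_t−x̄)(x_{t+1}−x̄) = (0.1406) + (1.2656) + (1.2656) + (-3.2344) + (-6.1094) + (0.2656) + (-0.3594) = -6.7656
Denominator Σ(x_t−x̄)² = 24.8750
r_1 = -6.7656 / 24.8750 = -0.272

-0.272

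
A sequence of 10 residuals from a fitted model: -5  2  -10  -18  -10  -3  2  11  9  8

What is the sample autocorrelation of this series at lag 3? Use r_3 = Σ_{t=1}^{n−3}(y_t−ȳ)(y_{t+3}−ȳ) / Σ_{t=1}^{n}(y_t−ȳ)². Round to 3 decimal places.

Mean ȳ = (-5 + 2 − 10 − 18 − 10 − 3 + 2 + 11 + 9 + 8)/10 = -1.4000
Numerator Σ_{t=1}^{7}(y_t−ȳ)(y_{t+3}−ȳ) = -103.4800
Denominator Σ(y_t−ȳ)² = 812.4000
r_3 = -103.4800 / 812.4000 = -0.127

-0.127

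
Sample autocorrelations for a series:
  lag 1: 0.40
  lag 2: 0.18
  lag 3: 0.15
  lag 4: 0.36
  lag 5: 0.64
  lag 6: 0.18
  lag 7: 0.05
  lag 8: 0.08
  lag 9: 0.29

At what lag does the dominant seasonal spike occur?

5

The largest autocorrelation is r_5 = 0.64; the remaining lags stay at or below 0.40. The elevated value at lag 1 (0.40), dropping to 0.18 at lag 2, reflects decaying short-term dependence rather than seasonality.
The dominant spike at lag 5 indicates a seasonal period of 5.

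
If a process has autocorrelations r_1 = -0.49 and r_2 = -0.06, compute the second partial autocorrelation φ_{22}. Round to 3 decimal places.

φ_{22} = (r_2 − r_1²) / (1 − r_1²)
r_1² = (-0.49)² = 0.2401
Numerator = -0.06 − 0.2401 = -0.3001; denominator = 1 − 0.2401 = 0.7599
φ_{22} = -0.3001 / 0.7599 = -0.395

-0.395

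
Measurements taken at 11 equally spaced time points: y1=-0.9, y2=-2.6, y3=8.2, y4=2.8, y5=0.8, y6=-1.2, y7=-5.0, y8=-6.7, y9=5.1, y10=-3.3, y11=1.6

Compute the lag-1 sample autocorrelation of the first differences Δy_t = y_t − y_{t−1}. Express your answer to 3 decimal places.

First differences Δy: -1.7, 10.8, -5.4, -2.0, -2.0, -3.8, -1.7, 11.8, -8.4, 4.9
Mean of differences = 0.2500
Numerator Σ(Δy_t−Δȳ)(Δy_{t+1}−Δȳ) = -208.0475
Denominator Σ(Δy_t−Δȳ)² = 407.2050
r_1(Δy) = -208.0475 / 407.2050 = -0.511

-0.511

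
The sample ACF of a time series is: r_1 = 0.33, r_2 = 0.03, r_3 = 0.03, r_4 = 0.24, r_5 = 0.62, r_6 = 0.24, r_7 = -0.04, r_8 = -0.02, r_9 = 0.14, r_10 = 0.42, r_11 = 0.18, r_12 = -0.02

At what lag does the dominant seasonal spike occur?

The largest autocorrelation is r_5 = 0.62, with a weaker echo at lag 10 (0.42); the remaining lags stay at or below 0.33. The elevated value at lag 1 (0.33), dropping to 0.03 at lag 2, reflects decaying short-term dependence rather than seasonality.
The dominant spike at lag 5 indicates a seasonal period of 5.

5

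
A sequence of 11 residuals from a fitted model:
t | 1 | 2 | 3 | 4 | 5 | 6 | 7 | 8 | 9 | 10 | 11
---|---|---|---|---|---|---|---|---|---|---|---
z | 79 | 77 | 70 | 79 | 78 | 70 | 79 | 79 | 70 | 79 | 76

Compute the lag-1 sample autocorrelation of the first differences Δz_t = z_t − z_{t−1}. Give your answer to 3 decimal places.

-0.510

First differences Δz: -2, -7, 9, -1, -8, 9, 0, -9, 9, -3
Mean of differences = -0.3000
Numerator Σ(Δz_t−Δz̄)(Δz_{t+1}−Δz̄) = -229.4900
Denominator Σ(Δz_t−Δz̄)² = 450.1000
r_1(Δz) = -229.4900 / 450.1000 = -0.510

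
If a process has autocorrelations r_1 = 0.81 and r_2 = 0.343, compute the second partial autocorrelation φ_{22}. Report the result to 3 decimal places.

-0.910

φ_{22} = (r_2 − r_1²) / (1 − r_1²)
r_1² = (0.81)² = 0.6561
Numerator = 0.343 − 0.6561 = -0.3131; denominator = 1 − 0.6561 = 0.3439
φ_{22} = -0.3131 / 0.3439 = -0.910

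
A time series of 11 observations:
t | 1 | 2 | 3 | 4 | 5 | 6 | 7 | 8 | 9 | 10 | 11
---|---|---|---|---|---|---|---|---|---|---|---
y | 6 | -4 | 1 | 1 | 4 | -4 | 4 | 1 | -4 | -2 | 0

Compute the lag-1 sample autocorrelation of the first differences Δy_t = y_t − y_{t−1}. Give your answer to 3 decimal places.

First differences Δy: -10, 5, 0, 3, -8, 8, -3, -5, 2, 2
Mean of differences = -0.6000
Numerator Σ(Δy_t−Δȳ)(Δy_{t+1}−Δȳ) = -152.1600
Denominator Σ(Δy_t−Δȳ)² = 300.4000
r_1(Δy) = -152.1600 / 300.4000 = -0.507

-0.507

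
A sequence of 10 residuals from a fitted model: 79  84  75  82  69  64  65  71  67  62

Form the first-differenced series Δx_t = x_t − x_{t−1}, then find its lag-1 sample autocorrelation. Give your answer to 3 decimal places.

-0.437

First differences Δx: 5, -9, 7, -13, -5, 1, 6, -4, -5
Mean of differences = -1.8889
Numerator Σ(Δx_t−Δx̄)(Δx_{t+1}−Δx̄) = -172.6790
Denominator Σ(Δx_t−Δx̄)² = 394.8889
r_1(Δx) = -172.6790 / 394.8889 = -0.437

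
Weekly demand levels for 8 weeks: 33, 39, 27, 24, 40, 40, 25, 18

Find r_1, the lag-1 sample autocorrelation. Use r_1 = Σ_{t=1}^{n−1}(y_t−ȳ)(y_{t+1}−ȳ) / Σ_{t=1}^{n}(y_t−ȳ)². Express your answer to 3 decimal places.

Mean ȳ = (33 + 39 + 27 + 24 + 40 + 40 + 25 + 18)/8 = 30.7500
Σ(y_t−ȳ)(y_{t+1}−ȳ) = (18.5625) + (-30.9375) + (25.3125) + (-62.4375) + (85.5625) + (-53.1875) + (73.3125) = 56.1875
Denominator Σ(y_t−ȳ)² = 499.5000
r_1 = 56.1875 / 499.5000 = 0.112

0.112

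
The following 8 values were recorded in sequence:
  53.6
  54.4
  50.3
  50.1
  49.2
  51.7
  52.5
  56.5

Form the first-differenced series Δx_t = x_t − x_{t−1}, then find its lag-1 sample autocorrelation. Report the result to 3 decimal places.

0.032

First differences Δx: 0.8, -4.1, -0.2, -0.9, 2.5, 0.8, 4.0
Mean of differences = 0.4143
Numerator Σ(Δx_t−Δx̄)(Δx_{t+1}−Δx̄) = 1.2855
Denominator Σ(Δx_t−Δx̄)² = 39.9886
r_1(Δx) = 1.2855 / 39.9886 = 0.032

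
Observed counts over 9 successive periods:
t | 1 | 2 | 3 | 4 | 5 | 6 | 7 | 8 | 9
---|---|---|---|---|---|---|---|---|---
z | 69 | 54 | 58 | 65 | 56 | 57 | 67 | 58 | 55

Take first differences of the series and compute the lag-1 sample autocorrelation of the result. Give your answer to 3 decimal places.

-0.285

First differences Δz: -15, 4, 7, -9, 1, 10, -9, -3
Mean of differences = -1.7500
Numerator Σ(Δz_t−Δz̄)(Δz_{t+1}−Δz̄) = -153.0625
Denominator Σ(Δz_t−Δz̄)² = 537.5000
r_1(Δz) = -153.0625 / 537.5000 = -0.285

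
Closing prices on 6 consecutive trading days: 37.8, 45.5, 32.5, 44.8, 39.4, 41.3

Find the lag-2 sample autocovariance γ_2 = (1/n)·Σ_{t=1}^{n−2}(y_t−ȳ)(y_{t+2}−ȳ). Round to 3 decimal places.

9.022

Mean ȳ = (37.8 + 45.5 + 32.5 + 44.8 + 39.4 + 41.3)/6 = 40.2167
Deviations: -2.4167, 5.2833, -7.7167, 4.5833, -0.8167, 1.0833
Σ_{t=1}^{4}(y_t−ȳ)(y_{t+2}−ȳ) = 54.1311
γ_2 = 54.1311 / 6 = 9.022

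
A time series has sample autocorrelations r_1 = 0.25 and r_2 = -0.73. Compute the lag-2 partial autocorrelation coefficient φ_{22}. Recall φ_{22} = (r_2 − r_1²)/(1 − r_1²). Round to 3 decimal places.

φ_{22} = (r_2 − r_1²) / (1 − r_1²)
r_1² = (0.25)² = 0.0625
Numerator = -0.73 − 0.0625 = -0.7925; denominator = 1 − 0.0625 = 0.9375
φ_{22} = -0.7925 / 0.9375 = -0.845

-0.845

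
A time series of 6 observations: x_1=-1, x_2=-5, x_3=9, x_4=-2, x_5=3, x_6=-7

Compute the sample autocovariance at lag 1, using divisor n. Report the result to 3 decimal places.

-13.792

Mean x̄ = (-1 − 5 + 9 − 2 + 3 − 7)/6 = -0.5000
Σ_{t=1}^{5}(x_t−x̄)(x_{t+1}−x̄) = -82.7500
γ_1 = -82.7500 / 6 = -13.792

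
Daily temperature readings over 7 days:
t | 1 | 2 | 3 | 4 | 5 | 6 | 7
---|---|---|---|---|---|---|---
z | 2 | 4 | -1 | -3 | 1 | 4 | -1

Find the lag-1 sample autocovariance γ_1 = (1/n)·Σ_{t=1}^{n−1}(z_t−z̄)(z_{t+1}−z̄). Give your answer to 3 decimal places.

Mean z̄ = (2 + 4 − 1 − 3 + 1 + 4 − 1)/7 = 0.8571
Σ_{t=1}^{6}(z_t−z̄)(z_{t+1}−z̄) = -1.0204
γ_1 = -1.0204 / 7 = -0.146

-0.146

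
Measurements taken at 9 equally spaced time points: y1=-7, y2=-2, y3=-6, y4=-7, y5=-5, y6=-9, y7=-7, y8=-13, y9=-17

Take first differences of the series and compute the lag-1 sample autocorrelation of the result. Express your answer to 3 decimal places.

First differences Δy: 5, -4, -1, 2, -4, 2, -6, -4
Mean of differences = -1.2500
Numerator Σ(Δy_t−Δȳ)(Δy_{t+1}−Δȳ) = -37.3125
Denominator Σ(Δy_t−Δȳ)² = 105.5000
r_1(Δy) = -37.3125 / 105.5000 = -0.354

-0.354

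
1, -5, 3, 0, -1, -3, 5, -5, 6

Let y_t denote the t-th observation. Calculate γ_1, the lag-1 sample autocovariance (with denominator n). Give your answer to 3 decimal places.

Mean ȳ = (1 − 5 + 3 + 0 − 1 − 3 + 5 − 5 + 6)/9 = 0.1111
Σ_{t=1}^{8}(y_t−ȳ)(y_{t+1}−ȳ) = -86.3457
γ_1 = -86.3457 / 9 = -9.594

-9.594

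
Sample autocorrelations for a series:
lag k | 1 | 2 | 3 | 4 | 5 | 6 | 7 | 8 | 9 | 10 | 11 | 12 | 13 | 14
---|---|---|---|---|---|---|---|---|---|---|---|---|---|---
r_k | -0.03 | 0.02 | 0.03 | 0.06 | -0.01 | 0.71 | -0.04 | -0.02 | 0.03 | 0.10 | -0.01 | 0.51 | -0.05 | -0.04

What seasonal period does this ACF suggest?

6

The largest autocorrelation is r_6 = 0.71, with a weaker echo at lag 12 (0.51); the remaining lags stay at or below 0.10.
The dominant spike at lag 6 indicates a seasonal period of 6.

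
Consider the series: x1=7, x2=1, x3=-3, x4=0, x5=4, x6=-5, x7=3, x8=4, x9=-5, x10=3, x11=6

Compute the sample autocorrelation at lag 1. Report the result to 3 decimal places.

Mean x̄ = (7 + 1 − 3 + 0 + 4 − 5 + 3 + 4 − 5 + 3 + 6)/11 = 1.3636
Numerator Σ_{t=1}^{10}(x_t−x̄)(x_{t+1}−x̄) = -40.5868
Denominator Σ(x_t−x̄)² = 174.5455
r_1 = -40.5868 / 174.5455 = -0.233

-0.233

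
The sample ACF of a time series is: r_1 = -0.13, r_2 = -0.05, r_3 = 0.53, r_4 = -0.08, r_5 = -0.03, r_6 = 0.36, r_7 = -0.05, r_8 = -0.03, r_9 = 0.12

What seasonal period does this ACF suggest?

The largest autocorrelation is r_3 = 0.53, with a weaker echo at lag 6 (0.36); the remaining lags stay at or below 0.12.
The dominant spike at lag 3 indicates a seasonal period of 3.

3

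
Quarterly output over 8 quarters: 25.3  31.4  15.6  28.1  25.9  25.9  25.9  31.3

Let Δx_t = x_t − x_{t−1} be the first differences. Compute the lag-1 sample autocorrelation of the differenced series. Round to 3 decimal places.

First differences Δx: 6.1, -15.8, 12.5, -2.2, 0.0, 0.0, 5.4
Mean of differences = 0.8571
Numerator Σ(Δx_t−Δx̄)(Δx_{t+1}−Δx̄) = -317.4004
Denominator Σ(Δx_t−Δx̄)² = 471.9571
r_1(Δx) = -317.4004 / 471.9571 = -0.673

-0.673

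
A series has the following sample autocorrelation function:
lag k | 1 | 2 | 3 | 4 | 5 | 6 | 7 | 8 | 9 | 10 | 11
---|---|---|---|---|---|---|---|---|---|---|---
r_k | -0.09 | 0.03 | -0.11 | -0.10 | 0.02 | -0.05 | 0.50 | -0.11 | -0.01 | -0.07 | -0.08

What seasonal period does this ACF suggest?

The largest autocorrelation is r_7 = 0.50; the remaining lags stay at or below 0.03.
The dominant spike at lag 7 indicates a seasonal period of 7.

7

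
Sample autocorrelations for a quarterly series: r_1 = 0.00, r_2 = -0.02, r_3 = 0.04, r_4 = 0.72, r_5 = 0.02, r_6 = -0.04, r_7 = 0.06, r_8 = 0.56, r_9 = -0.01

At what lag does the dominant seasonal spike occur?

4

The largest autocorrelation is r_4 = 0.72, with a weaker echo at lag 8 (0.56); the remaining lags stay at or below 0.06.
The dominant spike at lag 4 indicates a seasonal period of 4.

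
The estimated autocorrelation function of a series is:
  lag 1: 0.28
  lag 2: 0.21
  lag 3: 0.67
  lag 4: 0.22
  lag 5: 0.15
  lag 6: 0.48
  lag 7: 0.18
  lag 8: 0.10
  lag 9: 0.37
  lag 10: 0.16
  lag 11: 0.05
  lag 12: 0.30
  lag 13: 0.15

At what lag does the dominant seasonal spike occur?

3

The largest autocorrelation is r_3 = 0.67, with weaker echoes at lags 6 (0.48), 9 (0.37) and 12 (0.30); the remaining lags stay at or below 0.28. The elevated value at lag 1 (0.28), dropping to 0.21 at lag 2, reflects decaying short-term dependence rather than seasonality.
The dominant spike at lag 3 indicates a seasonal period of 3.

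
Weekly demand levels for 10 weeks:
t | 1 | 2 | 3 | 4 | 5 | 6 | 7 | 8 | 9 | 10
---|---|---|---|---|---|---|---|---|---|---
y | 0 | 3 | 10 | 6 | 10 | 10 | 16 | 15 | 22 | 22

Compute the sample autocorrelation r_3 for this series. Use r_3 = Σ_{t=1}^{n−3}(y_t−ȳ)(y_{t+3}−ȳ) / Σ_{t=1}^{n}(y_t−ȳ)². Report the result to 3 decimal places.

0.160

Mean ȳ = (0 + 3 + 10 + 6 + 10 + 10 + 16 + 15 + 22 + 22)/10 = 11.4000
Σ(y_t−ȳ)(y_{t+3}−ȳ) = (61.5600) + (11.7600) + (1.9600) + (-24.8400) + (-5.0400) + (-14.8400) + (48.7600) = 79.3200
Denominator Σ(y_t−ȳ)² = 494.4000
r_3 = 79.3200 / 494.4000 = 0.160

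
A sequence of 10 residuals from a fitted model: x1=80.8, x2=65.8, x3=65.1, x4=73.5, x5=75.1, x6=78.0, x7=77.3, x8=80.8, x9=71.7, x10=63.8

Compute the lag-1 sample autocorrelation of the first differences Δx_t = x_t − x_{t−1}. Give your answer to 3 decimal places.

0.152

First differences Δx: -15.0, -0.7, 8.4, 1.6, 2.9, -0.7, 3.5, -9.1, -7.9
Mean of differences = -1.8889
Numerator Σ(Δx_t−Δx̄)(Δx_{t+1}−Δx̄) = 65.8365
Denominator Σ(Δx_t−Δx̄)² = 432.8689
r_1(Δx) = 65.8365 / 432.8689 = 0.152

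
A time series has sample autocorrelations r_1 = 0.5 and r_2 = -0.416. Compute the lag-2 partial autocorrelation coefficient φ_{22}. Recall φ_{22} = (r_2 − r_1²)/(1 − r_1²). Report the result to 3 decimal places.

-0.888

φ_{22} = (r_2 − r_1²) / (1 − r_1²)
r_1² = (0.5)² = 0.25
Numerator = -0.416 − 0.2500 = -0.6660; denominator = 1 − 0.2500 = 0.7500
φ_{22} = -0.6660 / 0.7500 = -0.888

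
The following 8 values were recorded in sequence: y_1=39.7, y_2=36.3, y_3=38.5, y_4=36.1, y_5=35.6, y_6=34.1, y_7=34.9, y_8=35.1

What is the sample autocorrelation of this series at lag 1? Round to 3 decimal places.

Mean ȳ = (39.7 + 36.3 + 38.5 + 36.1 + 35.6 + 34.1 + 34.9 + 35.1)/8 = 36.2875
Numerator Σ_{t=1}^{7}(y_t−ȳ)(y_{t+1}−ȳ) = 5.9711
Denominator Σ(y_t−ȳ)² = 25.1688
r_1 = 5.9711 / 25.1688 = 0.237

0.237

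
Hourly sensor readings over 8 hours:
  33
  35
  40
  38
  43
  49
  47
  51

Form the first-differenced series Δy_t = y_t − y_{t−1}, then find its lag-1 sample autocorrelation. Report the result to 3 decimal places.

First differences Δy: 2, 5, -2, 5, 6, -2, 4
Mean of differences = 2.5714
Numerator Σ(Δy_t−Δȳ)(Δy_{t+1}−Δȳ) = -37.4694
Denominator Σ(Δy_t−Δȳ)² = 67.7143
r_1(Δy) = -37.4694 / 67.7143 = -0.553

-0.553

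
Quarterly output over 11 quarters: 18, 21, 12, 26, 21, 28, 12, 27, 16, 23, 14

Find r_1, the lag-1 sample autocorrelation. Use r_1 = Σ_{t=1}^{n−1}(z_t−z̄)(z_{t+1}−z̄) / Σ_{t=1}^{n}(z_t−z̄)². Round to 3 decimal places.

Mean z̄ = (18 + 21 + 12 + 26 + 21 + 28 + 12 + 27 + 16 + 23 + 14)/11 = 19.8182
Numerator Σ_{t=1}^{10}(z_t−z̄)(z_{t+1}−z̄) = -220.9421
Denominator Σ(z_t−z̄)² = 343.6364
r_1 = -220.9421 / 343.6364 = -0.643

-0.643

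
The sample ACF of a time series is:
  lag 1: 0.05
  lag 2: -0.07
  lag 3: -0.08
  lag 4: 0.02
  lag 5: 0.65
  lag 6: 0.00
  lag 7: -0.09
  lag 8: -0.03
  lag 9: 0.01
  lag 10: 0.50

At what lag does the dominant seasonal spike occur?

5

The largest autocorrelation is r_5 = 0.65, with a weaker echo at lag 10 (0.50); the remaining lags stay at or below 0.05.
The dominant spike at lag 5 indicates a seasonal period of 5.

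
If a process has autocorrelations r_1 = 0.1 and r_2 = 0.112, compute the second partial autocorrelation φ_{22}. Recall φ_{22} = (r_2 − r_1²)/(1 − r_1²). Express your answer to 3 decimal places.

φ_{22} = (r_2 − r_1²) / (1 − r_1²)
r_1² = (0.1)² = 0.01
Numerator = 0.112 − 0.0100 = 0.1020; denominator = 1 − 0.0100 = 0.9900
φ_{22} = 0.1020 / 0.9900 = 0.103

0.103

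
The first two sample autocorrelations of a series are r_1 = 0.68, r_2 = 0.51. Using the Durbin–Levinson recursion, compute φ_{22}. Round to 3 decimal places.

φ_{22} = (r_2 − r_1²) / (1 − r_1²)
r_1² = (0.68)² = 0.4624
Numerator = 0.51 − 0.4624 = 0.0476; denominator = 1 − 0.4624 = 0.5376
φ_{22} = 0.0476 / 0.5376 = 0.089

0.089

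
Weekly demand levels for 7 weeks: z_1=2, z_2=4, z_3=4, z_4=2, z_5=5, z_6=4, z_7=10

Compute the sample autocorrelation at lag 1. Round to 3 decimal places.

-0.040

Mean z̄ = (2 + 4 + 4 + 2 + 5 + 4 + 10)/7 = 4.4286
Numerator Σ_{t=1}^{6}(z_t−z̄)(z_{t+1}−z̄) = -1.7551
Denominator Σ(z_t−z̄)² = 43.7143
r_1 = -1.7551 / 43.7143 = -0.040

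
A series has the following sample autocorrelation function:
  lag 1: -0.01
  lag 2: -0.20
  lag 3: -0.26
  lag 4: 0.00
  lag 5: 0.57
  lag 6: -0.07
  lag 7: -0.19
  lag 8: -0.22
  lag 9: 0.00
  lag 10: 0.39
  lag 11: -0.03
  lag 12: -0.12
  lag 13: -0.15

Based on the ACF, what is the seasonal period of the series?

The largest autocorrelation is r_5 = 0.57, with a weaker echo at lag 10 (0.39); the remaining lags stay at or below 0.00.
The dominant spike at lag 5 indicates a seasonal period of 5.

5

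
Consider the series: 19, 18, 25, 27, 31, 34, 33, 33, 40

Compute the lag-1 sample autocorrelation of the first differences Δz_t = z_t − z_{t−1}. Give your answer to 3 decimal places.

First differences Δz: -1, 7, 2, 4, 3, -1, 0, 7
Mean of differences = 2.6250
Numerator Σ(Δz_t−Δz̄)(Δz_{t+1}−Δz̄) = -22.2656
Denominator Σ(Δz_t−Δz̄)² = 73.8750
r_1(Δz) = -22.2656 / 73.8750 = -0.301

-0.301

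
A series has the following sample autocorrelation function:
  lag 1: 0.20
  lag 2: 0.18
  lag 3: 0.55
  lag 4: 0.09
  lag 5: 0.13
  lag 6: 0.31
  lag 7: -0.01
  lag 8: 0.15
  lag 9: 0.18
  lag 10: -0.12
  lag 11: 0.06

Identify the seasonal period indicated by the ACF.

The largest autocorrelation is r_3 = 0.55, with a weaker echo at lag 6 (0.31); the remaining lags stay at or below 0.20. The elevated value at lag 1 (0.20), dropping to 0.18 at lag 2, reflects decaying short-term dependence rather than seasonality.
The dominant spike at lag 3 indicates a seasonal period of 3.

3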